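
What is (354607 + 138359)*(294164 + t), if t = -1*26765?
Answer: 131818615434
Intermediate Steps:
t = -26765
(354607 + 138359)*(294164 + t) = (354607 + 138359)*(294164 - 26765) = 492966*267399 = 131818615434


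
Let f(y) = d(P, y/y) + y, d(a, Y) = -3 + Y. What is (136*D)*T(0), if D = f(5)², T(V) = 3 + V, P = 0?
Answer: 3672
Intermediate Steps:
f(y) = -2 + y (f(y) = (-3 + y/y) + y = (-3 + 1) + y = -2 + y)
D = 9 (D = (-2 + 5)² = 3² = 9)
(136*D)*T(0) = (136*9)*(3 + 0) = 1224*3 = 3672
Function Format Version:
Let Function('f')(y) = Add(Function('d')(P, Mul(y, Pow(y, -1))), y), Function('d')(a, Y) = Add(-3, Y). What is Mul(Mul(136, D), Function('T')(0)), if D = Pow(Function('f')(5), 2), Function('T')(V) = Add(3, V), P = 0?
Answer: 3672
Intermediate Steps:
Function('f')(y) = Add(-2, y) (Function('f')(y) = Add(Add(-3, Mul(y, Pow(y, -1))), y) = Add(Add(-3, 1), y) = Add(-2, y))
D = 9 (D = Pow(Add(-2, 5), 2) = Pow(3, 2) = 9)
Mul(Mul(136, D), Function('T')(0)) = Mul(Mul(136, 9), Add(3, 0)) = Mul(1224, 3) = 3672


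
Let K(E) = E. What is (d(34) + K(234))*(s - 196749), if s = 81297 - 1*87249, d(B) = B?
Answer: -54323868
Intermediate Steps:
s = -5952 (s = 81297 - 87249 = -5952)
(d(34) + K(234))*(s - 196749) = (34 + 234)*(-5952 - 196749) = 268*(-202701) = -54323868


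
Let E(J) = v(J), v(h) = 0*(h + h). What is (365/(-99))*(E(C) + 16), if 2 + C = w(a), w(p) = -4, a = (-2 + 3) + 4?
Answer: -5840/99 ≈ -58.990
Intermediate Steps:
v(h) = 0 (v(h) = 0*(2*h) = 0)
a = 5 (a = 1 + 4 = 5)
C = -6 (C = -2 - 4 = -6)
E(J) = 0
(365/(-99))*(E(C) + 16) = (365/(-99))*(0 + 16) = (365*(-1/99))*16 = -365/99*16 = -5840/99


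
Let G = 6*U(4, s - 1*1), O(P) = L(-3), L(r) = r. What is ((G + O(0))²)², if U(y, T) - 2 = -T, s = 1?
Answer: 6561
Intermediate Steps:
O(P) = -3
U(y, T) = 2 - T
G = 12 (G = 6*(2 - (1 - 1*1)) = 6*(2 - (1 - 1)) = 6*(2 - 1*0) = 6*(2 + 0) = 6*2 = 12)
((G + O(0))²)² = ((12 - 3)²)² = (9²)² = 81² = 6561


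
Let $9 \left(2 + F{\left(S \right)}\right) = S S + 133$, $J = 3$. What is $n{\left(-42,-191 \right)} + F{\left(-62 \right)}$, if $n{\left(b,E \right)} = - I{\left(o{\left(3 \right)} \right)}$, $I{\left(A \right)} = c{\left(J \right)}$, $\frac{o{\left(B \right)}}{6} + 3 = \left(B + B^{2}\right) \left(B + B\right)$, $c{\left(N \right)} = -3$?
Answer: $\frac{3986}{9} \approx 442.89$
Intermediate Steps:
$F{\left(S \right)} = \frac{115}{9} + \frac{S^{2}}{9}$ ($F{\left(S \right)} = -2 + \frac{S S + 133}{9} = -2 + \frac{S^{2} + 133}{9} = -2 + \frac{133 + S^{2}}{9} = -2 + \left(\frac{133}{9} + \frac{S^{2}}{9}\right) = \frac{115}{9} + \frac{S^{2}}{9}$)
$o{\left(B \right)} = -18 + 12 B \left(B + B^{2}\right)$ ($o{\left(B \right)} = -18 + 6 \left(B + B^{2}\right) \left(B + B\right) = -18 + 6 \left(B + B^{2}\right) 2 B = -18 + 6 \cdot 2 B \left(B + B^{2}\right) = -18 + 12 B \left(B + B^{2}\right)$)
$I{\left(A \right)} = -3$
$n{\left(b,E \right)} = 3$ ($n{\left(b,E \right)} = \left(-1\right) \left(-3\right) = 3$)
$n{\left(-42,-191 \right)} + F{\left(-62 \right)} = 3 + \left(\frac{115}{9} + \frac{\left(-62\right)^{2}}{9}\right) = 3 + \left(\frac{115}{9} + \frac{1}{9} \cdot 3844\right) = 3 + \left(\frac{115}{9} + \frac{3844}{9}\right) = 3 + \frac{3959}{9} = \frac{3986}{9}$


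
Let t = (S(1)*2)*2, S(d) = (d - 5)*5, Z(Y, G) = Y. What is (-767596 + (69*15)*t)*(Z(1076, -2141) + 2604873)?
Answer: -2216088605804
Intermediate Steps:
S(d) = -25 + 5*d (S(d) = (-5 + d)*5 = -25 + 5*d)
t = -80 (t = ((-25 + 5*1)*2)*2 = ((-25 + 5)*2)*2 = -20*2*2 = -40*2 = -80)
(-767596 + (69*15)*t)*(Z(1076, -2141) + 2604873) = (-767596 + (69*15)*(-80))*(1076 + 2604873) = (-767596 + 1035*(-80))*2605949 = (-767596 - 82800)*2605949 = -850396*2605949 = -2216088605804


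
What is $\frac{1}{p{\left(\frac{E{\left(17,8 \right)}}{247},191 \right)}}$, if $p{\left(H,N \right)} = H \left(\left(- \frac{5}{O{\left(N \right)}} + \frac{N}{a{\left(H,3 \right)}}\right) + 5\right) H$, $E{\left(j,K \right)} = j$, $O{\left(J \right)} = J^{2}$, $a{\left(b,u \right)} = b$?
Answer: $\frac{117140491}{1542673891} \approx 0.075933$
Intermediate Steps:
$p{\left(H,N \right)} = H^{2} \left(5 - \frac{5}{N^{2}} + \frac{N}{H}\right)$ ($p{\left(H,N \right)} = H \left(\left(- \frac{5}{N^{2}} + \frac{N}{H}\right) + 5\right) H = H \left(5 - \frac{5}{N^{2}} + \frac{N}{H}\right) H = H^{2} \left(5 - \frac{5}{N^{2}} + \frac{N}{H}\right)$)
$\frac{1}{p{\left(\frac{E{\left(17,8 \right)}}{247},191 \right)}} = \frac{1}{\frac{17}{247} \cdot \frac{1}{36481} \left(- 5 \cdot \frac{17}{247} + 191^{2} \left(191 + 5 \cdot \frac{17}{247}\right)\right)} = \frac{1}{17 \cdot \frac{1}{247} \cdot \frac{1}{36481} \left(- 5 \cdot 17 \cdot \frac{1}{247} + 36481 \left(191 + 5 \cdot 17 \cdot \frac{1}{247}\right)\right)} = \frac{1}{\frac{17}{247} \cdot \frac{1}{36481} \left(\left(-5\right) \frac{17}{247} + 36481 \left(191 + 5 \cdot \frac{17}{247}\right)\right)} = \frac{1}{\frac{17}{247} \cdot \frac{1}{36481} \left(- \frac{85}{247} + 36481 \left(191 + \frac{85}{247}\right)\right)} = \frac{1}{\frac{17}{247} \cdot \frac{1}{36481} \left(- \frac{85}{247} + 36481 \cdot \frac{47262}{247}\right)} = \frac{1}{\frac{17}{247} \cdot \frac{1}{36481} \left(- \frac{85}{247} + \frac{1724165022}{247}\right)} = \frac{1}{\frac{17}{247} \cdot \frac{1}{36481} \cdot \frac{90745523}{13}} = \frac{1}{\frac{1542673891}{117140491}} = \frac{117140491}{1542673891}$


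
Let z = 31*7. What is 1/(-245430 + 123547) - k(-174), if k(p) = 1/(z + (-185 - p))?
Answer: -122089/25107898 ≈ -0.0048626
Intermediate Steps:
z = 217
k(p) = 1/(32 - p) (k(p) = 1/(217 + (-185 - p)) = 1/(32 - p))
1/(-245430 + 123547) - k(-174) = 1/(-245430 + 123547) - (-1)/(-32 - 174) = 1/(-121883) - (-1)/(-206) = -1/121883 - (-1)*(-1)/206 = -1/121883 - 1*1/206 = -1/121883 - 1/206 = -122089/25107898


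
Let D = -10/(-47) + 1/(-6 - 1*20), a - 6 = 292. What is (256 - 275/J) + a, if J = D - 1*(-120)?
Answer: 81020512/146853 ≈ 551.71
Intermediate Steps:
a = 298 (a = 6 + 292 = 298)
D = 213/1222 (D = -10*(-1/47) + 1/(-6 - 20) = 10/47 + 1/(-26) = 10/47 + 1*(-1/26) = 10/47 - 1/26 = 213/1222 ≈ 0.17430)
J = 146853/1222 (J = 213/1222 - 1*(-120) = 213/1222 + 120 = 146853/1222 ≈ 120.17)
(256 - 275/J) + a = (256 - 275/146853/1222) + 298 = (256 - 275*1222/146853) + 298 = (256 - 336050/146853) + 298 = 37258318/146853 + 298 = 81020512/146853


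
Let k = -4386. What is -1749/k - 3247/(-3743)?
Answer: 6929283/5472266 ≈ 1.2663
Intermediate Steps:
-1749/k - 3247/(-3743) = -1749/(-4386) - 3247/(-3743) = -1749*(-1/4386) - 3247*(-1/3743) = 583/1462 + 3247/3743 = 6929283/5472266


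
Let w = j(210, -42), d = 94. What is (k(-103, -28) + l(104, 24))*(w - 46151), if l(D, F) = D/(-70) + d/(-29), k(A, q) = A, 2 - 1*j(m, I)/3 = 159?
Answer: 5097789346/1015 ≈ 5.0225e+6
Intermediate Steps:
j(m, I) = -471 (j(m, I) = 6 - 3*159 = 6 - 477 = -471)
l(D, F) = -94/29 - D/70 (l(D, F) = D/(-70) + 94/(-29) = D*(-1/70) + 94*(-1/29) = -D/70 - 94/29 = -94/29 - D/70)
w = -471
(k(-103, -28) + l(104, 24))*(w - 46151) = (-103 + (-94/29 - 1/70*104))*(-471 - 46151) = (-103 + (-94/29 - 52/35))*(-46622) = (-103 - 4798/1015)*(-46622) = -109343/1015*(-46622) = 5097789346/1015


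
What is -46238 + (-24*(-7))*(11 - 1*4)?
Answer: -45062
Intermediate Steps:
-46238 + (-24*(-7))*(11 - 1*4) = -46238 + 168*(11 - 4) = -46238 + 168*7 = -46238 + 1176 = -45062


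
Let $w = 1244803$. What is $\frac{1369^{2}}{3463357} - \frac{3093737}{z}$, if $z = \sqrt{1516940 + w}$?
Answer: $\frac{1874161}{3463357} - \frac{3093737 \sqrt{2761743}}{2761743} \approx -1861.1$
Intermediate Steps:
$z = \sqrt{2761743}$ ($z = \sqrt{1516940 + 1244803} = \sqrt{2761743} \approx 1661.8$)
$\frac{1369^{2}}{3463357} - \frac{3093737}{z} = \frac{1369^{2}}{3463357} - \frac{3093737}{\sqrt{2761743}} = 1874161 \cdot \frac{1}{3463357} - 3093737 \frac{\sqrt{2761743}}{2761743} = \frac{1874161}{3463357} - \frac{3093737 \sqrt{2761743}}{2761743}$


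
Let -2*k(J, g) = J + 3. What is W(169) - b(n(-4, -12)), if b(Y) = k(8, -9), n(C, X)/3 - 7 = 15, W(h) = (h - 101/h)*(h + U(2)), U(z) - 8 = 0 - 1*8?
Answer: 56931/2 ≈ 28466.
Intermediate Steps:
U(z) = 0 (U(z) = 8 + (0 - 1*8) = 8 + (0 - 8) = 8 - 8 = 0)
W(h) = h*(h - 101/h) (W(h) = (h - 101/h)*(h + 0) = (h - 101/h)*h = h*(h - 101/h))
k(J, g) = -3/2 - J/2 (k(J, g) = -(J + 3)/2 = -(3 + J)/2 = -3/2 - J/2)
n(C, X) = 66 (n(C, X) = 21 + 3*15 = 21 + 45 = 66)
b(Y) = -11/2 (b(Y) = -3/2 - 1/2*8 = -3/2 - 4 = -11/2)
W(169) - b(n(-4, -12)) = (-101 + 169**2) - 1*(-11/2) = (-101 + 28561) + 11/2 = 28460 + 11/2 = 56931/2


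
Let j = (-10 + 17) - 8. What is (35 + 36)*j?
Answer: -71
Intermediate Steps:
j = -1 (j = 7 - 8 = -1)
(35 + 36)*j = (35 + 36)*(-1) = 71*(-1) = -71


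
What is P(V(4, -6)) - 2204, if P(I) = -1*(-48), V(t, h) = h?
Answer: -2156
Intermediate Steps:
P(I) = 48
P(V(4, -6)) - 2204 = 48 - 2204 = -2156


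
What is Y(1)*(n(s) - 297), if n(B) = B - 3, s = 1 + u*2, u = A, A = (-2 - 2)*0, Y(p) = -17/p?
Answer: 5083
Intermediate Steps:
A = 0 (A = -4*0 = 0)
u = 0
s = 1 (s = 1 + 0*2 = 1 + 0 = 1)
n(B) = -3 + B
Y(1)*(n(s) - 297) = (-17/1)*((-3 + 1) - 297) = (-17*1)*(-2 - 297) = -17*(-299) = 5083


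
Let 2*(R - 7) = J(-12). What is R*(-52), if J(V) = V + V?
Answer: 260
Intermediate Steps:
J(V) = 2*V
R = -5 (R = 7 + (2*(-12))/2 = 7 + (1/2)*(-24) = 7 - 12 = -5)
R*(-52) = -5*(-52) = 260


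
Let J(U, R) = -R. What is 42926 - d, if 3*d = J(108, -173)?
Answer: 128605/3 ≈ 42868.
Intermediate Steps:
d = 173/3 (d = (-1*(-173))/3 = (1/3)*173 = 173/3 ≈ 57.667)
42926 - d = 42926 - 1*173/3 = 42926 - 173/3 = 128605/3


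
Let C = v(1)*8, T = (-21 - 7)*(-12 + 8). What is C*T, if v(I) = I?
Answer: 896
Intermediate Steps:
T = 112 (T = -28*(-4) = 112)
C = 8 (C = 1*8 = 8)
C*T = 8*112 = 896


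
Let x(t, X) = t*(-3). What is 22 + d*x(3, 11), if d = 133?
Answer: -1175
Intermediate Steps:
x(t, X) = -3*t
22 + d*x(3, 11) = 22 + 133*(-3*3) = 22 + 133*(-9) = 22 - 1197 = -1175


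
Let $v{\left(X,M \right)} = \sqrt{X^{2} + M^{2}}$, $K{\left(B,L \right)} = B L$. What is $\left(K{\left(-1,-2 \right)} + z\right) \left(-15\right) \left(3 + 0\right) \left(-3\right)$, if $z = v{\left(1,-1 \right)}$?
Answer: $270 + 135 \sqrt{2} \approx 460.92$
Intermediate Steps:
$v{\left(X,M \right)} = \sqrt{M^{2} + X^{2}}$
$z = \sqrt{2}$ ($z = \sqrt{\left(-1\right)^{2} + 1^{2}} = \sqrt{1 + 1} = \sqrt{2} \approx 1.4142$)
$\left(K{\left(-1,-2 \right)} + z\right) \left(-15\right) \left(3 + 0\right) \left(-3\right) = \left(\left(-1\right) \left(-2\right) + \sqrt{2}\right) \left(-15\right) \left(3 + 0\right) \left(-3\right) = \left(2 + \sqrt{2}\right) \left(-15\right) 3 \left(-3\right) = \left(-30 - 15 \sqrt{2}\right) \left(-9\right) = 270 + 135 \sqrt{2}$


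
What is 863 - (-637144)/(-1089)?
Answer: 302663/1089 ≈ 277.93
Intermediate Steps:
863 - (-637144)/(-1089) = 863 - (-637144)*(-1)/1089 = 863 - 1091*584/1089 = 863 - 637144/1089 = 302663/1089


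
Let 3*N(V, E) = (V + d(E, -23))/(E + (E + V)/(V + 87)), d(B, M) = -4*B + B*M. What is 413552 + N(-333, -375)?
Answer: 6309429040/15257 ≈ 4.1354e+5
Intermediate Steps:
N(V, E) = (V - 27*E)/(3*(E + (E + V)/(87 + V))) (N(V, E) = ((V + E*(-4 - 23))/(E + (E + V)/(V + 87)))/3 = ((V + E*(-27))/(E + (E + V)/(87 + V)))/3 = ((V - 27*E)/(E + (E + V)/(87 + V)))/3 = (V - 27*E)/(3*(E + (E + V)/(87 + V))))
413552 + N(-333, -375) = 413552 + (-783*(-375) + 29*(-333) + (⅓)*(-333)² - 9*(-375)*(-333))/(-333 + 88*(-375) - 375*(-333)) = 413552 + (293625 - 9657 + (⅓)*110889 - 1123875)/(-333 - 33000 + 124875) = 413552 + (293625 - 9657 + 36963 - 1123875)/91542 = 413552 + (1/91542)*(-802944) = 413552 - 133824/15257 = 6309429040/15257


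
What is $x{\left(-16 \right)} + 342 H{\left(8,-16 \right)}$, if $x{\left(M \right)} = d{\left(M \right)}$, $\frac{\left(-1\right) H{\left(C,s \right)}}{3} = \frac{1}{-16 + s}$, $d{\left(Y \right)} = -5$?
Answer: $\frac{433}{16} \approx 27.063$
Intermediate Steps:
$H{\left(C,s \right)} = - \frac{3}{-16 + s}$
$x{\left(M \right)} = -5$
$x{\left(-16 \right)} + 342 H{\left(8,-16 \right)} = -5 + 342 \left(- \frac{3}{-16 - 16}\right) = -5 + 342 \left(- \frac{3}{-32}\right) = -5 + 342 \left(\left(-3\right) \left(- \frac{1}{32}\right)\right) = -5 + 342 \cdot \frac{3}{32} = -5 + \frac{513}{16} = \frac{433}{16}$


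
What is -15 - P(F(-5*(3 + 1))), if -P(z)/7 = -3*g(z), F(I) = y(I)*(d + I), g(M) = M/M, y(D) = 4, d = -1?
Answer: -36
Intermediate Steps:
g(M) = 1
F(I) = -4 + 4*I (F(I) = 4*(-1 + I) = -4 + 4*I)
P(z) = 21 (P(z) = -(-21) = -7*(-3) = 21)
-15 - P(F(-5*(3 + 1))) = -15 - 1*21 = -15 - 21 = -36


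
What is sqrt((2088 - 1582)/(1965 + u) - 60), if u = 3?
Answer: I*sqrt(14461602)/492 ≈ 7.7294*I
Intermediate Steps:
sqrt((2088 - 1582)/(1965 + u) - 60) = sqrt((2088 - 1582)/(1965 + 3) - 60) = sqrt(506/1968 - 60) = sqrt(506*(1/1968) - 60) = sqrt(253/984 - 60) = sqrt(-58787/984) = I*sqrt(14461602)/492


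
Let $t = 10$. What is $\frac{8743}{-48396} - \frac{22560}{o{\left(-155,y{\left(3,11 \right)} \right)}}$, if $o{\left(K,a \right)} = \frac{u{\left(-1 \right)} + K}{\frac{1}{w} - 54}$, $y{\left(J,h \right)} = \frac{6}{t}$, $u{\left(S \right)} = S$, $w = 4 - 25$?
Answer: $- \frac{11474419071}{1468012} \approx -7816.3$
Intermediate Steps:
$w = -21$
$y{\left(J,h \right)} = \frac{3}{5}$ ($y{\left(J,h \right)} = \frac{6}{10} = 6 \cdot \frac{1}{10} = \frac{3}{5}$)
$o{\left(K,a \right)} = \frac{21}{1135} - \frac{21 K}{1135}$ ($o{\left(K,a \right)} = \frac{-1 + K}{\frac{1}{-21} - 54} = \frac{-1 + K}{- \frac{1}{21} - 54} = \frac{-1 + K}{- \frac{1135}{21}} = \left(-1 + K\right) \left(- \frac{21}{1135}\right) = \frac{21}{1135} - \frac{21 K}{1135}$)
$\frac{8743}{-48396} - \frac{22560}{o{\left(-155,y{\left(3,11 \right)} \right)}} = \frac{8743}{-48396} - \frac{22560}{\frac{21}{1135} - - \frac{651}{227}} = 8743 \left(- \frac{1}{48396}\right) - \frac{22560}{\frac{21}{1135} + \frac{651}{227}} = - \frac{8743}{48396} - \frac{22560}{\frac{3276}{1135}} = - \frac{8743}{48396} - \frac{2133800}{273} = - \frac{11474419071}{1468012}$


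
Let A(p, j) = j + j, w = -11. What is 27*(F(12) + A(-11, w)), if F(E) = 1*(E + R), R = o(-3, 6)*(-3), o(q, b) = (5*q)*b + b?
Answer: 6534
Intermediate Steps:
A(p, j) = 2*j
o(q, b) = b + 5*b*q (o(q, b) = 5*b*q + b = b + 5*b*q)
R = 252 (R = (6*(1 + 5*(-3)))*(-3) = (6*(1 - 15))*(-3) = (6*(-14))*(-3) = -84*(-3) = 252)
F(E) = 252 + E (F(E) = 1*(E + 252) = 1*(252 + E) = 252 + E)
27*(F(12) + A(-11, w)) = 27*((252 + 12) + 2*(-11)) = 27*(264 - 22) = 27*242 = 6534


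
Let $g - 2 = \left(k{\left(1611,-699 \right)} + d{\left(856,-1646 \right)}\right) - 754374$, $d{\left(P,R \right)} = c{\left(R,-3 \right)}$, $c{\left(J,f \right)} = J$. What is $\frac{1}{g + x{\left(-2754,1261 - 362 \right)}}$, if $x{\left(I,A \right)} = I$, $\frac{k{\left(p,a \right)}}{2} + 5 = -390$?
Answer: $- \frac{1}{759562} \approx -1.3165 \cdot 10^{-6}$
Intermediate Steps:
$k{\left(p,a \right)} = -790$ ($k{\left(p,a \right)} = -10 + 2 \left(-390\right) = -10 - 780 = -790$)
$d{\left(P,R \right)} = R$
$g = -756808$ ($g = 2 - 756810 = -756808$)
$\frac{1}{g + x{\left(-2754,1261 - 362 \right)}} = \frac{1}{-756808 - 2754} = \frac{1}{-759562} = - \frac{1}{759562}$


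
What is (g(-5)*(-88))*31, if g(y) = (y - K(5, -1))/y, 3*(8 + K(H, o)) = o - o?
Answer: 8184/5 ≈ 1636.8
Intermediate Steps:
K(H, o) = -8 (K(H, o) = -8 + (o - o)/3 = -8 + (⅓)*0 = -8 + 0 = -8)
g(y) = (8 + y)/y (g(y) = (y - 1*(-8))/y = (y + 8)/y = (8 + y)/y)
(g(-5)*(-88))*31 = (((8 - 5)/(-5))*(-88))*31 = (-⅕*3*(-88))*31 = -⅗*(-88)*31 = (264/5)*31 = 8184/5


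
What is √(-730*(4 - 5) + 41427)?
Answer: √42157 ≈ 205.32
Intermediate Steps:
√(-730*(4 - 5) + 41427) = √(-(-730) + 41427) = √(-730*(-1) + 41427) = √(730 + 41427) = √42157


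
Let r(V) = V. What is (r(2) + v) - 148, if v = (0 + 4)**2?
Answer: -130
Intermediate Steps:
v = 16 (v = 4**2 = 16)
(r(2) + v) - 148 = (2 + 16) - 148 = 18 - 148 = -130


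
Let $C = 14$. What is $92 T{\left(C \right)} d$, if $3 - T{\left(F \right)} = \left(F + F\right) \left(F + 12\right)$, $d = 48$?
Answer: $-3201600$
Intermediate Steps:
$T{\left(F \right)} = 3 - 2 F \left(12 + F\right)$ ($T{\left(F \right)} = 3 - \left(F + F\right) \left(F + 12\right) = 3 - 2 F \left(12 + F\right)$)
$92 T{\left(C \right)} d = 92 \left(3 - 336 - 2 \cdot 14^{2}\right) 48 = 92 \left(3 - 336 - 392\right) 48 = 92 \left(-725\right) 48 = \left(-66700\right) 48 = -3201600$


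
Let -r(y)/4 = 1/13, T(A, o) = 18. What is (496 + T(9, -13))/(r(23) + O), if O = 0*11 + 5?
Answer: 6682/61 ≈ 109.54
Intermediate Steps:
r(y) = -4/13
O = 5 (O = 0 + 5 = 5)
(496 + T(9, -13))/(r(23) + O) = (496 + 18)/(-4/13 + 5) = 514/(61/13) = 514*(13/61) = 6682/61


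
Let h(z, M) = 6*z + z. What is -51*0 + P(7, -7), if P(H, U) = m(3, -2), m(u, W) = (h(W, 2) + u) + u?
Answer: -8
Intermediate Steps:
h(z, M) = 7*z
m(u, W) = 2*u + 7*W (m(u, W) = (7*W + u) + u = (u + 7*W) + u = 2*u + 7*W)
P(H, U) = -8 (P(H, U) = 2*3 + 7*(-2) = 6 - 14 = -8)
-51*0 + P(7, -7) = -51*0 - 8 = 0 - 8 = -8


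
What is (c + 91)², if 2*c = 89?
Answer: 73441/4 ≈ 18360.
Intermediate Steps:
c = 89/2 (c = (½)*89 = 89/2 ≈ 44.500)
(c + 91)² = (89/2 + 91)² = (271/2)² = 73441/4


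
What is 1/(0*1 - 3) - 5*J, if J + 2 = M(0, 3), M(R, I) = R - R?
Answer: 29/3 ≈ 9.6667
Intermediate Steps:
M(R, I) = 0
J = -2 (J = -2 + 0 = -2)
1/(0*1 - 3) - 5*J = 1/(0*1 - 3) - 5*(-2) = 1/(0 - 3) + 10 = 1/(-3) + 10 = -⅓ + 10 = 29/3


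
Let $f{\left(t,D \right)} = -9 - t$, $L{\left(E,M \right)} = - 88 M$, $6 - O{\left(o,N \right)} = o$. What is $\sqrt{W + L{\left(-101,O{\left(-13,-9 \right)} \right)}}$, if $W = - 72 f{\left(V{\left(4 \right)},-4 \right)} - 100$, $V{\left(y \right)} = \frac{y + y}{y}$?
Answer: $14 i \sqrt{5} \approx 31.305 i$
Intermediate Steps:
$O{\left(o,N \right)} = 6 - o$
$V{\left(y \right)} = 2$ ($V{\left(y \right)} = \frac{2 y}{y} = 2$)
$W = 692$ ($W = - 72 \left(-9 - 2\right) - 100 = \left(-72\right) \left(-11\right) - 100 = 792 - 100 = 692$)
$\sqrt{W + L{\left(-101,O{\left(-13,-9 \right)} \right)}} = \sqrt{692 - 88 \left(6 - -13\right)} = \sqrt{692 - 88 \left(6 + 13\right)} = \sqrt{692 - 1672} = \sqrt{-980} = 14 i \sqrt{5}$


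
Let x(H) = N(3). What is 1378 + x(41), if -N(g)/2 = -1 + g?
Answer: 1374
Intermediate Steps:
N(g) = 2 - 2*g (N(g) = -2*(-1 + g) = 2 - 2*g)
x(H) = -4 (x(H) = 2 - 2*3 = 2 - 6 = -4)
1378 + x(41) = 1378 - 4 = 1374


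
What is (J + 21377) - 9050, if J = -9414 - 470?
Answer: 2443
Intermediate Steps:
J = -9884
(J + 21377) - 9050 = (-9884 + 21377) - 9050 = 11493 - 9050 = 2443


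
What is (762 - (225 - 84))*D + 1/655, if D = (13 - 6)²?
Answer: 19930996/655 ≈ 30429.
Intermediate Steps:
D = 49 (D = 7² = 49)
(762 - (225 - 84))*D + 1/655 = (762 - (225 - 84))*49 + 1/655 = (762 - 1*141)*49 + 1/655 = (762 - 141)*49 + 1/655 = 621*49 + 1/655 = 30429 + 1/655 = 19930996/655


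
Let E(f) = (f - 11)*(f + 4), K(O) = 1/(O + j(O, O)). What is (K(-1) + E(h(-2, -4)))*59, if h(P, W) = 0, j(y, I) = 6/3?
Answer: -2537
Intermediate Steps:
j(y, I) = 2 (j(y, I) = 6*(⅓) = 2)
K(O) = 1/(2 + O) (K(O) = 1/(O + 2) = 1/(2 + O))
E(f) = (-11 + f)*(4 + f)
(K(-1) + E(h(-2, -4)))*59 = (1/(2 - 1) + (-44 + 0² - 7*0))*59 = (1/1 + (-44 + 0 + 0))*59 = (1 - 44)*59 = -43*59 = -2537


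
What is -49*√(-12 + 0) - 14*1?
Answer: -14 - 98*I*√3 ≈ -14.0 - 169.74*I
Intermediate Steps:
-49*√(-12 + 0) - 14*1 = -98*I*√3 - 14 = -14 - 98*I*√3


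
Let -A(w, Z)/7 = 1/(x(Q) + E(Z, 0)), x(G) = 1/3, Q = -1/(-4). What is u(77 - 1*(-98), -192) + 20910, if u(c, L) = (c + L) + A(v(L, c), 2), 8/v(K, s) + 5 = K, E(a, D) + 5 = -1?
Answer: 355202/17 ≈ 20894.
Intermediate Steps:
E(a, D) = -6 (E(a, D) = -5 - 1 = -6)
v(K, s) = 8/(-5 + K)
Q = ¼ (Q = -1*(-¼) = ¼ ≈ 0.25000)
x(G) = ⅓
A(w, Z) = 21/17 (A(w, Z) = -7/(⅓ - 6) = -7/(-17/3) = -7*(-3/17) = 21/17)
u(c, L) = 21/17 + L + c (u(c, L) = (c + L) + 21/17 = (L + c) + 21/17 = 21/17 + L + c)
u(77 - 1*(-98), -192) + 20910 = (21/17 - 192 + (77 - 1*(-98))) + 20910 = (21/17 - 192 + (77 + 98)) + 20910 = (21/17 - 192 + 175) + 20910 = -268/17 + 20910 = 355202/17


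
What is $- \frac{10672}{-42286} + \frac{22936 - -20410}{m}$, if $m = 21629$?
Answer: $\frac{1031876822}{457301947} \approx 2.2564$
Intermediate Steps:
$- \frac{10672}{-42286} + \frac{22936 - -20410}{m} = - \frac{10672}{-42286} + \frac{22936 - -20410}{21629} = \left(-10672\right) \left(- \frac{1}{42286}\right) + \left(22936 + 20410\right) \frac{1}{21629} = \frac{5336}{21143} + 43346 \cdot \frac{1}{21629} = \frac{5336}{21143} + \frac{43346}{21629} = \frac{1031876822}{457301947}$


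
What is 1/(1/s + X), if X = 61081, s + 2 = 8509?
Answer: 8507/519616068 ≈ 1.6372e-5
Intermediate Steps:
s = 8507 (s = -2 + 8509 = 8507)
1/(1/s + X) = 1/(1/8507 + 61081) = 1/(519616068/8507) = 8507/519616068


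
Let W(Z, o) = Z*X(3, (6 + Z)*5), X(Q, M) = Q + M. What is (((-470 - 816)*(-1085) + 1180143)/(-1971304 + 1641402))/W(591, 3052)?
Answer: -2575453/582576581016 ≈ -4.4208e-6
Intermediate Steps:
X(Q, M) = M + Q
W(Z, o) = Z*(33 + 5*Z) (W(Z, o) = Z*((6 + Z)*5 + 3) = Z*((30 + 5*Z) + 3) = Z*(33 + 5*Z))
(((-470 - 816)*(-1085) + 1180143)/(-1971304 + 1641402))/W(591, 3052) = (((-470 - 816)*(-1085) + 1180143)/(-1971304 + 1641402))/((591*(33 + 5*591))) = ((-1286*(-1085) + 1180143)/(-329902))/((591*(33 + 2955))) = ((1395310 + 1180143)*(-1/329902))/((591*2988)) = (2575453*(-1/329902))/1765908 = -2575453/329902*1/1765908 = -2575453/582576581016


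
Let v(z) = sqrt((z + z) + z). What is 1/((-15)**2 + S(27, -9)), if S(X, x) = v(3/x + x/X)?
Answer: 225/50627 - I*sqrt(2)/50627 ≈ 0.0044443 - 2.7934e-5*I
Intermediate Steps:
v(z) = sqrt(3)*sqrt(z) (v(z) = sqrt(2*z + z) = sqrt(3*z) = sqrt(3)*sqrt(z))
S(X, x) = sqrt(3)*sqrt(3/x + x/X)
1/((-15)**2 + S(27, -9)) = 1/((-15)**2 + sqrt(9/(-9) + 3*(-9)/27)) = 1/(225 + sqrt(9*(-1/9) + 3*(-9)*(1/27))) = 1/(225 + sqrt(-1 - 1)) = 1/(225 + sqrt(-2)) = 1/(225 + I*sqrt(2))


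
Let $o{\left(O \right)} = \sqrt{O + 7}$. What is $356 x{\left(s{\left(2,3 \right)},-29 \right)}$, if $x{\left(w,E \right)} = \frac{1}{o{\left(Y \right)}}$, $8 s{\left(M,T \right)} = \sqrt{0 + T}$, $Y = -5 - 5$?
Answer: $- \frac{356 i \sqrt{3}}{3} \approx - 205.54 i$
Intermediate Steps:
$Y = -10$
$o{\left(O \right)} = \sqrt{7 + O}$
$s{\left(M,T \right)} = \frac{\sqrt{T}}{8}$ ($s{\left(M,T \right)} = \frac{\sqrt{0 + T}}{8} = \frac{\sqrt{T}}{8}$)
$x{\left(w,E \right)} = - \frac{i \sqrt{3}}{3}$ ($x{\left(w,E \right)} = \frac{1}{\sqrt{7 - 10}} = \frac{1}{\sqrt{-3}} = \frac{1}{i \sqrt{3}} = - \frac{i \sqrt{3}}{3}$)
$356 x{\left(s{\left(2,3 \right)},-29 \right)} = 356 \left(- \frac{i \sqrt{3}}{3}\right) = - \frac{356 i \sqrt{3}}{3}$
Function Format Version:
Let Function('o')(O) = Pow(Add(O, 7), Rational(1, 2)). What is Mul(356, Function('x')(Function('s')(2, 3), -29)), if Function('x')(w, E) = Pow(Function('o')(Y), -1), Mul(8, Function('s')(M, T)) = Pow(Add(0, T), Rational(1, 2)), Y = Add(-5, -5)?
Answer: Mul(Rational(-356, 3), I, Pow(3, Rational(1, 2))) ≈ Mul(-205.54, I)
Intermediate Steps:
Y = -10
Function('o')(O) = Pow(Add(7, O), Rational(1, 2))
Function('s')(M, T) = Mul(Rational(1, 8), Pow(T, Rational(1, 2))) (Function('s')(M, T) = Mul(Rational(1, 8), Pow(Add(0, T), Rational(1, 2))) = Mul(Rational(1, 8), Pow(T, Rational(1, 2))))
Function('x')(w, E) = Mul(Rational(-1, 3), I, Pow(3, Rational(1, 2))) (Function('x')(w, E) = Pow(Pow(Add(7, -10), Rational(1, 2)), -1) = Pow(Pow(-3, Rational(1, 2)), -1) = Pow(Mul(I, Pow(3, Rational(1, 2))), -1) = Mul(Rational(-1, 3), I, Pow(3, Rational(1, 2))))
Mul(356, Function('x')(Function('s')(2, 3), -29)) = Mul(356, Mul(Rational(-1, 3), I, Pow(3, Rational(1, 2)))) = Mul(Rational(-356, 3), I, Pow(3, Rational(1, 2)))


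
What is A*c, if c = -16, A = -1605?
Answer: 25680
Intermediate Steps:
A*c = -1605*(-16) = 25680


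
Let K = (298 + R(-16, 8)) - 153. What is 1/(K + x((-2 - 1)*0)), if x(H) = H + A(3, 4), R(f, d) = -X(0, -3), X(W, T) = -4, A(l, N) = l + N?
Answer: 1/156 ≈ 0.0064103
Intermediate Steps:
A(l, N) = N + l
R(f, d) = 4 (R(f, d) = -1*(-4) = 4)
x(H) = 7 + H (x(H) = H + (4 + 3) = H + 7 = 7 + H)
K = 149 (K = (298 + 4) - 153 = 302 - 153 = 149)
1/(K + x((-2 - 1)*0)) = 1/(149 + (7 + (-2 - 1)*0)) = 1/(149 + (7 - 3*0)) = 1/(149 + (7 + 0)) = 1/(149 + 7) = 1/156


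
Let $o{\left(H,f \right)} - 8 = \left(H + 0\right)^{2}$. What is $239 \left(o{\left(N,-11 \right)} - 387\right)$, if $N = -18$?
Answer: $-13145$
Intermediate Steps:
$o{\left(H,f \right)} = 8 + H^{2}$ ($o{\left(H,f \right)} = 8 + \left(H + 0\right)^{2} = 8 + H^{2}$)
$239 \left(o{\left(N,-11 \right)} - 387\right) = 239 \left(\left(8 + \left(-18\right)^{2}\right) - 387\right) = 239 \left(\left(8 + 324\right) - 387\right) = 239 \left(332 - 387\right) = 239 \left(-55\right) = -13145$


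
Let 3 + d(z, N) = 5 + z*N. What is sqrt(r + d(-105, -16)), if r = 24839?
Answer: sqrt(26521) ≈ 162.85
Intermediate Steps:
d(z, N) = 2 + N*z (d(z, N) = -3 + (5 + z*N) = -3 + (5 + N*z) = 2 + N*z)
sqrt(r + d(-105, -16)) = sqrt(24839 + (2 - 16*(-105))) = sqrt(24839 + (2 + 1680)) = sqrt(24839 + 1682) = sqrt(26521)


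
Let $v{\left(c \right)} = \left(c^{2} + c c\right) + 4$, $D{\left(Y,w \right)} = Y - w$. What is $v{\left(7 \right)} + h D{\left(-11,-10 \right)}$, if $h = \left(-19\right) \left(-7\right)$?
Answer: $-31$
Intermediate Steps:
$v{\left(c \right)} = 4 + 2 c^{2}$ ($v{\left(c \right)} = \left(c^{2} + c^{2}\right) + 4 = 2 c^{2} + 4 = 4 + 2 c^{2}$)
$h = 133$
$v{\left(7 \right)} + h D{\left(-11,-10 \right)} = \left(4 + 2 \cdot 7^{2}\right) + 133 \left(-11 - -10\right) = \left(4 + 2 \cdot 49\right) + 133 \left(-11 + 10\right) = \left(4 + 98\right) + 133 \left(-1\right) = 102 - 133 = -31$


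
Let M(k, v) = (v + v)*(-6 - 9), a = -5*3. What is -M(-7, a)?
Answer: -450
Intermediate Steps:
a = -15
M(k, v) = -30*v (M(k, v) = (2*v)*(-15) = -30*v)
-M(-7, a) = -(-30)*(-15) = -1*450 = -450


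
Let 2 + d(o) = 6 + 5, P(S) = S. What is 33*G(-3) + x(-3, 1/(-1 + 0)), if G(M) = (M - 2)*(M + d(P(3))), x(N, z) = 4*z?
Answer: -994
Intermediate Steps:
d(o) = 9 (d(o) = -2 + (6 + 5) = -2 + 11 = 9)
G(M) = (-2 + M)*(9 + M) (G(M) = (M - 2)*(M + 9) = (-2 + M)*(9 + M))
33*G(-3) + x(-3, 1/(-1 + 0)) = 33*(-18 + (-3)**2 + 7*(-3)) + 4/(-1 + 0) = 33*(-18 + 9 - 21) + 4/(-1) = 33*(-30) + 4*(-1) = -990 - 4 = -994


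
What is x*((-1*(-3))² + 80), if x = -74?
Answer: -6586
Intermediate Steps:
x*((-1*(-3))² + 80) = -74*((-1*(-3))² + 80) = -74*(3² + 80) = -74*(9 + 80) = -74*89 = -6586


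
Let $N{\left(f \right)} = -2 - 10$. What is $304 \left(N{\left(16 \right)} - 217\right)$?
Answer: $-69616$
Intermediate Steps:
$N{\left(f \right)} = -12$
$304 \left(N{\left(16 \right)} - 217\right) = 304 \left(-12 - 217\right) = 304 \left(-229\right) = -69616$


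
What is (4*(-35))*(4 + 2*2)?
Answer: -1120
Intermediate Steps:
(4*(-35))*(4 + 2*2) = -140*(4 + 4) = -140*8 = -1120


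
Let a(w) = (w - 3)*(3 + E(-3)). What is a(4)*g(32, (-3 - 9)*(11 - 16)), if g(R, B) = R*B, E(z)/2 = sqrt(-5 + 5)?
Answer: 5760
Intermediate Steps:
E(z) = 0 (E(z) = 2*sqrt(-5 + 5) = 2*sqrt(0) = 2*0 = 0)
a(w) = -9 + 3*w (a(w) = (w - 3)*(3 + 0) = (-3 + w)*3 = -9 + 3*w)
g(R, B) = B*R
a(4)*g(32, (-3 - 9)*(11 - 16)) = (-9 + 3*4)*(((-3 - 9)*(11 - 16))*32) = (-9 + 12)*(-12*(-5)*32) = 3*(60*32) = 3*1920 = 5760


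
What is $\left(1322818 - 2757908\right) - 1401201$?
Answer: $-2836291$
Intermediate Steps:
$\left(1322818 - 2757908\right) - 1401201 = -1435090 - 1401201 = -2836291$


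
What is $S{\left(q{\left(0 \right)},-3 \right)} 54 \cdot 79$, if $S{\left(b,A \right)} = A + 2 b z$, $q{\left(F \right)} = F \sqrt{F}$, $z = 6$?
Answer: $-12798$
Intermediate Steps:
$q{\left(F \right)} = F^{\frac{3}{2}}$
$S{\left(b,A \right)} = A + 12 b$ ($S{\left(b,A \right)} = A + 2 b 6 = A + 12 b$)
$S{\left(q{\left(0 \right)},-3 \right)} 54 \cdot 79 = \left(-3 + 12 \cdot 0^{\frac{3}{2}}\right) 54 \cdot 79 = \left(-3 + 12 \cdot 0\right) 54 \cdot 79 = \left(-3 + 0\right) 54 \cdot 79 = \left(-3\right) 54 \cdot 79 = \left(-162\right) 79 = -12798$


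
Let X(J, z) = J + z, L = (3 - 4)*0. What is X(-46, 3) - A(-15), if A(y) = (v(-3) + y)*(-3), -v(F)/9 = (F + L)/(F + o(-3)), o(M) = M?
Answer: -203/2 ≈ -101.50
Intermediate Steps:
L = 0 (L = -1*0 = 0)
v(F) = -9*F/(-3 + F) (v(F) = -9*(F + 0)/(F - 3) = -9*F/(-3 + F))
A(y) = 27/2 - 3*y (A(y) = (-9*(-3)/(-3 - 3) + y)*(-3) = (-9*(-3)/(-6) + y)*(-3) = (-9*(-3)*(-⅙) + y)*(-3) = (-9/2 + y)*(-3) = 27/2 - 3*y)
X(-46, 3) - A(-15) = (-46 + 3) - (27/2 - 3*(-15)) = -43 - (27/2 + 45) = -43 - 1*117/2 = -43 - 117/2 = -203/2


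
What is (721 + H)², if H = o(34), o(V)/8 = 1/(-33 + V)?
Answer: 531441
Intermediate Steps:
o(V) = 8/(-33 + V)
H = 8 (H = 8/(-33 + 34) = 8/1 = 8*1 = 8)
(721 + H)² = (721 + 8)² = 729² = 531441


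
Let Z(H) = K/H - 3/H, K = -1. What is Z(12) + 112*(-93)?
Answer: -31249/3 ≈ -10416.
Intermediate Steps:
Z(H) = -4/H (Z(H) = -1/H - 3/H = -4/H)
Z(12) + 112*(-93) = -4/12 + 112*(-93) = -4*1/12 - 10416 = -⅓ - 10416 = -31249/3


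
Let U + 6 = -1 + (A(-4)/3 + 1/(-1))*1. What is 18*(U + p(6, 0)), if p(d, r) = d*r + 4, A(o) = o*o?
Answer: 24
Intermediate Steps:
A(o) = o²
U = -8/3 (U = -6 + (-1 + ((-4)²/3 + 1/(-1))*1) = -6 + (-1 + (16*(⅓) + 1*(-1))*1) = -6 + (-1 + (16/3 - 1)*1) = -6 + (-1 + (13/3)*1) = -6 + (-1 + 13/3) = -6 + 10/3 = -8/3 ≈ -2.6667)
p(d, r) = 4 + d*r
18*(U + p(6, 0)) = 18*(-8/3 + (4 + 6*0)) = 18*(-8/3 + (4 + 0)) = 18*(-8/3 + 4) = 18*(4/3) = 24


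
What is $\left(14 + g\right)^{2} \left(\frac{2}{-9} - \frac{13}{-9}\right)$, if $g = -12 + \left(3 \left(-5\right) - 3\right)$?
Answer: $\frac{2816}{9} \approx 312.89$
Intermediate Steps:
$g = -30$ ($g = -12 - 18 = -30$)
$\left(14 + g\right)^{2} \left(\frac{2}{-9} - \frac{13}{-9}\right) = \left(14 - 30\right)^{2} \left(\frac{2}{-9} - \frac{13}{-9}\right) = \left(-16\right)^{2} \left(2 \left(- \frac{1}{9}\right) - - \frac{13}{9}\right) = 256 \left(- \frac{2}{9} + \frac{13}{9}\right) = 256 \cdot \frac{11}{9} = \frac{2816}{9}$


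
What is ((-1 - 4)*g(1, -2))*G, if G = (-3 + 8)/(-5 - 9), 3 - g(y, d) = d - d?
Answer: 75/14 ≈ 5.3571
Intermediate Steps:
g(y, d) = 3 (g(y, d) = 3 - (d - d) = 3 - 1*0 = 3 + 0 = 3)
G = -5/14 (G = 5/(-14) = 5*(-1/14) = -5/14 ≈ -0.35714)
((-1 - 4)*g(1, -2))*G = ((-1 - 4)*3)*(-5/14) = -5*3*(-5/14) = -15*(-5/14) = 75/14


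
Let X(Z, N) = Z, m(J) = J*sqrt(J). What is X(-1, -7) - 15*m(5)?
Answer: -1 - 75*sqrt(5) ≈ -168.71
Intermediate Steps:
m(J) = J**(3/2)
X(-1, -7) - 15*m(5) = -1 - 75*sqrt(5)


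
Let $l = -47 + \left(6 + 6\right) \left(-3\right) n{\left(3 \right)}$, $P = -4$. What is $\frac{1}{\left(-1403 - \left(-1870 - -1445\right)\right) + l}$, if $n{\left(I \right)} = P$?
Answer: $- \frac{1}{881} \approx -0.0011351$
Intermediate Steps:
$n{\left(I \right)} = -4$
$l = 97$ ($l = -47 + \left(6 + 6\right) \left(-3\right) \left(-4\right) = -47 + 12 \left(-3\right) \left(-4\right) = -47 - -144 = -47 + 144 = 97$)
$\frac{1}{\left(-1403 - \left(-1870 - -1445\right)\right) + l} = \frac{1}{\left(-1403 - \left(-1870 - -1445\right)\right) + 97} = \frac{1}{\left(-1403 - \left(-1870 + 1445\right)\right) + 97} = \frac{1}{\left(-1403 - -425\right) + 97} = \frac{1}{\left(-1403 + 425\right) + 97} = \frac{1}{-978 + 97} = \frac{1}{-881} = - \frac{1}{881}$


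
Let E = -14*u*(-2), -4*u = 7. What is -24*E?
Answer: 1176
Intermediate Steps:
u = -7/4 (u = -¼*7 = -7/4 ≈ -1.7500)
E = -49 (E = -14*(-7/4)*(-2) = (49/2)*(-2) = -49)
-24*E = -24*(-49) = 1176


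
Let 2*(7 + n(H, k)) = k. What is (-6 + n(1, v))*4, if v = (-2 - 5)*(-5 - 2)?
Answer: 46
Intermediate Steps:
v = 49 (v = -7*(-7) = 49)
n(H, k) = -7 + k/2
(-6 + n(1, v))*4 = (-6 + (-7 + (1/2)*49))*4 = (-6 + (-7 + 49/2))*4 = (-6 + 35/2)*4 = (23/2)*4 = 46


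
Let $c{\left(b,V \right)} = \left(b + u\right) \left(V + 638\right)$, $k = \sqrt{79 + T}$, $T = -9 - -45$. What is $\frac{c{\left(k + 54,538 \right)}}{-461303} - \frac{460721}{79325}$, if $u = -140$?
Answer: $- \frac{204509366263}{36592860475} - \frac{1176 \sqrt{115}}{461303} \approx -5.6161$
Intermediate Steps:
$T = 36$ ($T = -9 + 45 = 36$)
$k = \sqrt{115}$ ($k = \sqrt{79 + 36} = \sqrt{115} \approx 10.724$)
$c{\left(b,V \right)} = \left(-140 + b\right) \left(638 + V\right)$ ($c{\left(b,V \right)} = \left(b - 140\right) \left(V + 638\right) = \left(-140 + b\right) \left(638 + V\right)$)
$\frac{c{\left(k + 54,538 \right)}}{-461303} - \frac{460721}{79325} = \frac{-89320 - 75320 + 638 \left(\sqrt{115} + 54\right) + 538 \left(\sqrt{115} + 54\right)}{-461303} - \frac{460721}{79325} = \left(-89320 - 75320 + 638 \left(54 + \sqrt{115}\right) + 538 \left(54 + \sqrt{115}\right)\right) \left(- \frac{1}{461303}\right) - \frac{460721}{79325} = \left(-89320 - 75320 + \left(34452 + 638 \sqrt{115}\right) + \left(29052 + 538 \sqrt{115}\right)\right) \left(- \frac{1}{461303}\right) - \frac{460721}{79325} = \left(-101136 + 1176 \sqrt{115}\right) \left(- \frac{1}{461303}\right) - \frac{460721}{79325} = \left(\frac{101136}{461303} - \frac{1176 \sqrt{115}}{461303}\right) - \frac{460721}{79325} = - \frac{204509366263}{36592860475} - \frac{1176 \sqrt{115}}{461303}$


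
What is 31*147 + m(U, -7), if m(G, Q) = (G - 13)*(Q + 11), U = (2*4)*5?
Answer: 4665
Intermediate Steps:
U = 40 (U = 8*5 = 40)
m(G, Q) = (-13 + G)*(11 + Q)
31*147 + m(U, -7) = 31*147 + (-143 - 13*(-7) + 11*40 + 40*(-7)) = 4557 + (-143 + 91 + 440 - 280) = 4557 + 108 = 4665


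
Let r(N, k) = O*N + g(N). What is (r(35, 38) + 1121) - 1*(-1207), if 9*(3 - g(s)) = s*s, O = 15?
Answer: 24479/9 ≈ 2719.9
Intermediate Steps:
g(s) = 3 - s**2/9 (g(s) = 3 - s*s/9 = 3 - s**2/9)
r(N, k) = 3 + 15*N - N**2/9 (r(N, k) = 15*N + (3 - N**2/9) = 3 + 15*N - N**2/9)
(r(35, 38) + 1121) - 1*(-1207) = ((3 + 15*35 - 1/9*35**2) + 1121) - 1*(-1207) = ((3 + 525 - 1/9*1225) + 1121) + 1207 = ((3 + 525 - 1225/9) + 1121) + 1207 = (3527/9 + 1121) + 1207 = 13616/9 + 1207 = 24479/9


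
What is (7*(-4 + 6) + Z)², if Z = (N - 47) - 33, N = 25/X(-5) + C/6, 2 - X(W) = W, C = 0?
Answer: 190969/49 ≈ 3897.3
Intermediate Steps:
X(W) = 2 - W
N = 25/7 (N = 25/(2 - 1*(-5)) + 0/6 = 25/(2 + 5) + 0*(⅙) = 25/7 + 0 = 25/7 ≈ 3.5714)
Z = -535/7 (Z = (25/7 - 47) - 33 = -304/7 - 33 = -535/7 ≈ -76.429)
(7*(-4 + 6) + Z)² = (7*(-4 + 6) - 535/7)² = (7*2 - 535/7)² = (14 - 535/7)² = (-437/7)² = 190969/49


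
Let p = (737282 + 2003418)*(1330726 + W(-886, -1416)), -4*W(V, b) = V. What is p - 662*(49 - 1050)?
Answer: 3647728475912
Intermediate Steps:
W(V, b) = -V/4
p = 3647727813250 (p = (737282 + 2003418)*(1330726 - 1/4*(-886)) = 2740700*(1330726 + 443/2) = 2740700*(2661895/2) = 3647727813250)
p - 662*(49 - 1050) = 3647727813250 - 662*(49 - 1050) = 3647727813250 - 662*(-1001) = 3647727813250 - 1*(-662662) = 3647727813250 + 662662 = 3647728475912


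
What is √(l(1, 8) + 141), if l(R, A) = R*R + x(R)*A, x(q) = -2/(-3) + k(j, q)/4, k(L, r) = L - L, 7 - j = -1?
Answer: √1326/3 ≈ 12.138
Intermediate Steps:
j = 8 (j = 7 - 1*(-1) = 7 + 1 = 8)
k(L, r) = 0
x(q) = ⅔ (x(q) = -2/(-3) + 0/4 = -2*(-⅓) + 0*(¼) = ⅔ + 0 = ⅔)
l(R, A) = R² + 2*A/3 (l(R, A) = R*R + 2*A/3 = R² + 2*A/3)
√(l(1, 8) + 141) = √((1² + (⅔)*8) + 141) = √((1 + 16/3) + 141) = √(19/3 + 141) = √(442/3) = √1326/3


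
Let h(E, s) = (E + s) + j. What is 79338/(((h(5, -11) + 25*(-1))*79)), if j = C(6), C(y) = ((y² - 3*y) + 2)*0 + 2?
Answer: -79338/2291 ≈ -34.630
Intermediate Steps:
C(y) = 2 (C(y) = (2 + y² - 3*y)*0 + 2 = 0 + 2 = 2)
j = 2
h(E, s) = 2 + E + s (h(E, s) = (E + s) + 2 = 2 + E + s)
79338/(((h(5, -11) + 25*(-1))*79)) = 79338/((((2 + 5 - 11) + 25*(-1))*79)) = 79338/(((-4 - 25)*79)) = 79338/((-29*79)) = 79338/(-2291) = 79338*(-1/2291) = -79338/2291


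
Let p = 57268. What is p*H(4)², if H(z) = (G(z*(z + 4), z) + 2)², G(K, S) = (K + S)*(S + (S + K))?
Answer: 247612780980996928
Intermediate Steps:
G(K, S) = (K + S)*(K + 2*S) (G(K, S) = (K + S)*(S + (K + S)) = (K + S)*(K + 2*S))
H(z) = (2 + 2*z² + z²*(4 + z)² + 3*z²*(4 + z))² (H(z) = (((z*(z + 4))² + 2*z² + 3*(z*(z + 4))*z) + 2)² = (((z*(4 + z))² + 2*z² + 3*(z*(4 + z))*z) + 2)² = ((z²*(4 + z)² + 2*z² + 3*z²*(4 + z)) + 2)² = ((2*z² + z²*(4 + z)² + 3*z²*(4 + z)) + 2)² = (2 + 2*z² + z²*(4 + z)² + 3*z²*(4 + z))²)
p*H(4)² = 57268*((2 + 3*4³ + 14*4² + 4²*(4 + 4)²)²)² = 57268*((2 + 3*64 + 14*16 + 16*8²)²)² = 57268*((2 + 192 + 224 + 16*64)²)² = 57268*((2 + 192 + 224 + 1024)²)² = 57268*(1442²)² = 57268*2079364² = 57268*4323754644496 = 247612780980996928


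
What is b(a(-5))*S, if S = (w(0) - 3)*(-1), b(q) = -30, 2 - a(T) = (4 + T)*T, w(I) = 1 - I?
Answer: -60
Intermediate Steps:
a(T) = 2 - T*(4 + T) (a(T) = 2 - (4 + T)*T = 2 - T*(4 + T))
S = 2 (S = ((1 - 1*0) - 3)*(-1) = ((1 + 0) - 3)*(-1) = (1 - 3)*(-1) = -2*(-1) = 2)
b(a(-5))*S = -30*2 = -60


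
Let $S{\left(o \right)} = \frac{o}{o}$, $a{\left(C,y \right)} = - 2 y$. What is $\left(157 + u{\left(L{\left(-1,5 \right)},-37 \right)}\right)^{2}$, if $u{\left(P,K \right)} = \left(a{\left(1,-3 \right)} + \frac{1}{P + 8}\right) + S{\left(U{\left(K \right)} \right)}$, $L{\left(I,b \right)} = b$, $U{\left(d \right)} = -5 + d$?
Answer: $\frac{4549689}{169} \approx 26921.0$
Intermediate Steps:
$S{\left(o \right)} = 1$
$u{\left(P,K \right)} = 7 + \frac{1}{8 + P}$ ($u{\left(P,K \right)} = \left(\left(-2\right) \left(-3\right) + \frac{1}{P + 8}\right) + 1 = \left(6 + \frac{1}{8 + P}\right) + 1 = 7 + \frac{1}{8 + P}$)
$\left(157 + u{\left(L{\left(-1,5 \right)},-37 \right)}\right)^{2} = \left(157 + \frac{57 + 7 \cdot 5}{8 + 5}\right)^{2} = \left(157 + \frac{57 + 35}{13}\right)^{2} = \left(157 + \frac{1}{13} \cdot 92\right)^{2} = \left(157 + \frac{92}{13}\right)^{2} = \left(\frac{2133}{13}\right)^{2} = \frac{4549689}{169}$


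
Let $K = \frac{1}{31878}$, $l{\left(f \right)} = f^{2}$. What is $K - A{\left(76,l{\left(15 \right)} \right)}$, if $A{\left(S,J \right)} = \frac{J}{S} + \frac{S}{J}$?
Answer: $- \frac{99885221}{30284100} \approx -3.2983$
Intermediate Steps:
$K = \frac{1}{31878} \approx 3.137 \cdot 10^{-5}$
$K - A{\left(76,l{\left(15 \right)} \right)} = \frac{1}{31878} - \left(\frac{15^{2}}{76} + \frac{76}{15^{2}}\right) = \frac{1}{31878} - \left(225 \cdot \frac{1}{76} + \frac{76}{225}\right) = \frac{1}{31878} - \left(\frac{225}{76} + 76 \cdot \frac{1}{225}\right) = \frac{1}{31878} - \left(\frac{225}{76} + \frac{76}{225}\right) = \frac{1}{31878} - \frac{56401}{17100} = - \frac{99885221}{30284100}$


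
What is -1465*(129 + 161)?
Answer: -424850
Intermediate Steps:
-1465*(129 + 161) = -1465*290 = -424850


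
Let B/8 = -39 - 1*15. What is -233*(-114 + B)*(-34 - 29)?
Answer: -8014734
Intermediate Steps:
B = -432 (B = 8*(-39 - 1*15) = 8*(-39 - 15) = 8*(-54) = -432)
-233*(-114 + B)*(-34 - 29) = -233*(-114 - 432)*(-34 - 29) = -(-127218)*(-63) = -233*34398 = -8014734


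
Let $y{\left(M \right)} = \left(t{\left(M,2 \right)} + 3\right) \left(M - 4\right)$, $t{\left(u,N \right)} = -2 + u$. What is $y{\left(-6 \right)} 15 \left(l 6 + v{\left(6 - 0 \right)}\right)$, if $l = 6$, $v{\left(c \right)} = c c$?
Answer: $54000$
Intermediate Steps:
$v{\left(c \right)} = c^{2}$
$y{\left(M \right)} = \left(1 + M\right) \left(-4 + M\right)$ ($y{\left(M \right)} = \left(\left(-2 + M\right) + 3\right) \left(M - 4\right) = \left(1 + M\right) \left(-4 + M\right)$)
$y{\left(-6 \right)} 15 \left(l 6 + v{\left(6 - 0 \right)}\right) = \left(-4 - -6 - 6 \left(-2 - 6\right)\right) 15 \left(6 \cdot 6 + \left(6 - 0\right)^{2}\right) = \left(-4 + 6 - -48\right) 15 \left(36 + \left(6 + 0\right)^{2}\right) = \left(-4 + 6 + 48\right) 15 \left(36 + 6^{2}\right) = 50 \cdot 15 \left(36 + 36\right) = 750 \cdot 72 = 54000$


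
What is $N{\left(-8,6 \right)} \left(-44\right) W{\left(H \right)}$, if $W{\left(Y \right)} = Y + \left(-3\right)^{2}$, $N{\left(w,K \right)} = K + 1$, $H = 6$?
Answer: $-4620$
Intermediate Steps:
$N{\left(w,K \right)} = 1 + K$
$W{\left(Y \right)} = 9 + Y$ ($W{\left(Y \right)} = Y + 9 = 9 + Y$)
$N{\left(-8,6 \right)} \left(-44\right) W{\left(H \right)} = \left(1 + 6\right) \left(-44\right) \left(9 + 6\right) = 7 \left(-44\right) 15 = \left(-308\right) 15 = -4620$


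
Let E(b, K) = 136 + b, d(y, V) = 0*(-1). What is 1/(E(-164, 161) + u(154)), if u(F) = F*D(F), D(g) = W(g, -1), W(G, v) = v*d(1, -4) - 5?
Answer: -1/798 ≈ -0.0012531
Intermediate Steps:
d(y, V) = 0
W(G, v) = -5 (W(G, v) = v*0 - 5 = 0 - 5 = -5)
D(g) = -5
u(F) = -5*F (u(F) = F*(-5) = -5*F)
1/(E(-164, 161) + u(154)) = 1/((136 - 164) - 5*154) = 1/(-28 - 770) = 1/(-798) = -1/798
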